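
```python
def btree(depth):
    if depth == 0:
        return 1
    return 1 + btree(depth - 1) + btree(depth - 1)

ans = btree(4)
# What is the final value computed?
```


btree(4)
= 1 + btree(3) + btree(3)
= 1 + 2 * btree(3)
btree(k) = 2^(k+1) - 1
btree(0) = 1
btree(1) = 3
btree(2) = 7
btree(3) = 15
btree(4) = 31
btree(4) = 2^5 - 1 = 31


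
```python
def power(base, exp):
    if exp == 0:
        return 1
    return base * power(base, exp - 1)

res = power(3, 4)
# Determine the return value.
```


power(3, 4)
= 3 * power(3, 3)
= 3 * 3 * power(3, 2)
= 3 * 3 * 3 * power(3, 1)
= 3 * 3 * 3 * 3 * power(3, 0)
= 3 * 3 * 3 * 3 * 1
= 81


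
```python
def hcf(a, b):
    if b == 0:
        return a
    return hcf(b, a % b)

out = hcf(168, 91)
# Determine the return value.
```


hcf(168, 91)
= hcf(91, 168 % 91) = hcf(91, 77)
= hcf(77, 91 % 77) = hcf(77, 14)
= hcf(14, 77 % 14) = hcf(14, 7)
= hcf(7, 14 % 7) = hcf(7, 0)
b == 0, return a = 7


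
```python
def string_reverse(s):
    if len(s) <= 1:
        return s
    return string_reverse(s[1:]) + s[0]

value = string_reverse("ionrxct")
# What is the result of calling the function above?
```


string_reverse("ionrxct")
= string_reverse("onrxct") + "i"
= string_reverse("nrxct") + "o" + "i"
= string_reverse("rxct") + "n" + "o" + "i"
= string_reverse("xct") + "r" + "n" + "o" + "i"
= string_reverse("ct") + "x" + "r" + "n" + "o" + "i"
= string_reverse("t") + "c" + "x" + "r" + "n" + "o" + "i"
= "t" + "c" + "x" + "r" + "n" + "o" + "i"
= "tcxrnoi"


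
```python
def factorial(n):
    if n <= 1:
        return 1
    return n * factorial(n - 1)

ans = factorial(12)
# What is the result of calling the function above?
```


factorial(12)
= 12 * factorial(11)
= 12 * 11 * factorial(10)
= 12 * 11 * 10 * factorial(9)
= 12 * 11 * 10 * 9 * factorial(8)
= 12 * 11 * 10 * 9 * 8 * factorial(7)
= 12 * 11 * 10 * 9 * 8 * 7 * factorial(6)
= 12 * 11 * 10 * 9 * 8 * 7 * 6 * factorial(5)
= 12 * 11 * 10 * 9 * 8 * 7 * 6 * 5 * factorial(4)
= 12 * 11 * 10 * 9 * 8 * 7 * 6 * 5 * 4 * factorial(3)
= 12 * 11 * 10 * 9 * 8 * 7 * 6 * 5 * 4 * 3 * factorial(2)
= 12 * 11 * 10 * 9 * 8 * 7 * 6 * 5 * 4 * 3 * 2 * factorial(1)
= 12 * 11 * 10 * 9 * 8 * 7 * 6 * 5 * 4 * 3 * 2 * 1
= 479001600


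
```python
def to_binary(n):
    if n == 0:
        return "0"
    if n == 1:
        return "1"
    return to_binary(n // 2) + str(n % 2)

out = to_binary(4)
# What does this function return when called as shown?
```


to_binary(4)
= to_binary(2) + "0"
= to_binary(1) + "0" + "0"
= "1" + "0" + "0"
= "100"


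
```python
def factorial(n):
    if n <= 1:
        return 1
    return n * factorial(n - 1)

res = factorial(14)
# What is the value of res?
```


factorial(14)
= 14 * factorial(13)
= 14 * 13 * factorial(12)
= 14 * 13 * 12 * factorial(11)
= 14 * 13 * 12 * 11 * factorial(10)
= 14 * 13 * 12 * 11 * 10 * factorial(9)
= 14 * 13 * 12 * 11 * 10 * 9 * factorial(8)
= 14 * 13 * 12 * 11 * 10 * 9 * 8 * factorial(7)
= 14 * 13 * 12 * 11 * 10 * 9 * 8 * 7 * factorial(6)
= 14 * 13 * 12 * 11 * 10 * 9 * 8 * 7 * 6 * factorial(5)
= 14 * 13 * 12 * 11 * 10 * 9 * 8 * 7 * 6 * 5 * factorial(4)
= 14 * 13 * 12 * 11 * 10 * 9 * 8 * 7 * 6 * 5 * 4 * factorial(3)
= 14 * 13 * 12 * 11 * 10 * 9 * 8 * 7 * 6 * 5 * 4 * 3 * factorial(2)
= 14 * 13 * 12 * 11 * 10 * 9 * 8 * 7 * 6 * 5 * 4 * 3 * 2 * factorial(1)
= 14 * 13 * 12 * 11 * 10 * 9 * 8 * 7 * 6 * 5 * 4 * 3 * 2 * 1
= 87178291200


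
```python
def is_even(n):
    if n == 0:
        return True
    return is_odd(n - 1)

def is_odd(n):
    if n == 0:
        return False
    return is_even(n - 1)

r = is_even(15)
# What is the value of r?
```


is_even(15)
= is_odd(14)
= is_even(13)
= is_odd(12)
= is_even(11)
= is_odd(10)
= is_even(9)
= is_odd(8)
= is_even(7)
= is_odd(6)
= is_even(5)
= is_odd(4)
= is_even(3)
= is_odd(2)
= is_even(1)
= is_odd(0)
n == 0: return False
= False


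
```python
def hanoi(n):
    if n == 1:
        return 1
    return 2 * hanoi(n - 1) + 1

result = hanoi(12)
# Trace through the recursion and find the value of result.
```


hanoi(12)
= 2 * hanoi(11) + 1
= 2 * (2 * hanoi(10) + 1) + 1
= 2 * (2 * (2 * hanoi(9) + 1) + 1) + 1
= 2 * (2 * (2 * (2 * hanoi(8) + 1) + 1) + 1) + 1
= 2 * (2 * (2 * (2 * (2 * hanoi(7) + 1) + 1) + 1) + 1) + 1
= 2 * (2 * (2 * (2 * (2 * (2 * hanoi(6) + 1) + 1) + 1) + 1) + 1) + 1
= 2 * (2 * (2 * (2 * (2 * (2 * (2 * hanoi(5) + 1) + 1) + 1) + 1) + 1) + 1) + 1
= 2 * (2 * (2 * (2 * (2 * (2 * (2 * (2 * hanoi(4) + 1) + 1) + 1) + 1) + 1) + 1) + 1) + 1
= 2 * (2 * (2 * (2 * (2 * (2 * (2 * (2 * (2 * hanoi(3) + 1) + 1) + 1) + 1) + 1) + 1) + 1) + 1) + 1
= 2 * (2 * (2 * (2 * (2 * (2 * (2 * (2 * (2 * (2 * hanoi(2) + 1) + 1) + 1) + 1) + 1) + 1) + 1) + 1) + 1) + 1
= 2 * (2 * (2 * (2 * (2 * (2 * (2 * (2 * (2 * (2 * (2 * hanoi(1) + 1) + 1) + 1) + 1) + 1) + 1) + 1) + 1) + 1) + 1) + 1
Now compute bottom-up:
hanoi(1) = 1
hanoi(2) = 2 * 1 + 1 = 3
hanoi(3) = 2 * 3 + 1 = 7
hanoi(4) = 2 * 7 + 1 = 15
hanoi(5) = 2 * 15 + 1 = 31
hanoi(6) = 2 * 31 + 1 = 63
hanoi(7) = 2 * 63 + 1 = 127
hanoi(8) = 2 * 127 + 1 = 255
hanoi(9) = 2 * 255 + 1 = 511
hanoi(10) = 2 * 511 + 1 = 1023
hanoi(11) = 2 * 1023 + 1 = 2047
hanoi(12) = 2 * 2047 + 1 = 4095
= 4095


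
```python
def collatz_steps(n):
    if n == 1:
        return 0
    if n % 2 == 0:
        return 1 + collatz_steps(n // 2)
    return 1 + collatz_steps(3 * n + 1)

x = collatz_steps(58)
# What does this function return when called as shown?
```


collatz_steps(58)
58 is even -> collatz_steps(29)
29 is odd -> 3*29+1 = 88 -> collatz_steps(88)
88 is even -> collatz_steps(44)
44 is even -> collatz_steps(22)
22 is even -> collatz_steps(11)
11 is odd -> 3*11+1 = 34 -> collatz_steps(34)
34 is even -> collatz_steps(17)
17 is odd -> 3*17+1 = 52 -> collatz_steps(52)
52 is even -> collatz_steps(26)
26 is even -> collatz_steps(13)
13 is odd -> 3*13+1 = 40 -> collatz_steps(40)
40 is even -> collatz_steps(20)
20 is even -> collatz_steps(10)
10 is even -> collatz_steps(5)
5 is odd -> 3*5+1 = 16 -> collatz_steps(16)
16 is even -> collatz_steps(8)
8 is even -> collatz_steps(4)
4 is even -> collatz_steps(2)
2 is even -> collatz_steps(1)
Reached 1 after 19 steps
= 19


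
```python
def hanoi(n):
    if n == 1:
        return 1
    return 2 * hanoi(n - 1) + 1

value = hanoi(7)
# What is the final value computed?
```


hanoi(7)
= 2 * hanoi(6) + 1
= 2 * (2 * hanoi(5) + 1) + 1
= 2 * (2 * (2 * hanoi(4) + 1) + 1) + 1
= 2 * (2 * (2 * (2 * hanoi(3) + 1) + 1) + 1) + 1
= 2 * (2 * (2 * (2 * (2 * hanoi(2) + 1) + 1) + 1) + 1) + 1
= 2 * (2 * (2 * (2 * (2 * (2 * hanoi(1) + 1) + 1) + 1) + 1) + 1) + 1
Now compute bottom-up:
hanoi(1) = 1
hanoi(2) = 2 * 1 + 1 = 3
hanoi(3) = 2 * 3 + 1 = 7
hanoi(4) = 2 * 7 + 1 = 15
hanoi(5) = 2 * 15 + 1 = 31
hanoi(6) = 2 * 31 + 1 = 63
hanoi(7) = 2 * 63 + 1 = 127
= 127


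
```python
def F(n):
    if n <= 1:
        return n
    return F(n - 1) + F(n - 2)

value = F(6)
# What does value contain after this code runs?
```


F(6)
= F(5) + F(4)
= (F(4) + F(3)) + F(4)
Computing bottom-up: F(0)=0, F(1)=1, F(2)=1, F(3)=2, F(4)=3, F(5)=5, F(6)=8
= 8


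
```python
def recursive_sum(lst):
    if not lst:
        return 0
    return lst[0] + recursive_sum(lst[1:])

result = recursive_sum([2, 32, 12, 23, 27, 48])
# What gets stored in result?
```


recursive_sum([2, 32, 12, 23, 27, 48])
= 2 + recursive_sum([32, 12, 23, 27, 48])
= 2 + 32 + recursive_sum([12, 23, 27, 48])
= 2 + 32 + 12 + recursive_sum([23, 27, 48])
= 2 + 32 + 12 + 23 + recursive_sum([27, 48])
= 2 + 32 + 12 + 23 + 27 + recursive_sum([48])
= 2 + 32 + 12 + 23 + 27 + 48 + recursive_sum([])
= 2 + 32 + 12 + 23 + 27 + 48 + 0
= 144


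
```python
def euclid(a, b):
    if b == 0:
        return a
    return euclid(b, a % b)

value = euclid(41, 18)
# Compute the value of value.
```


euclid(41, 18)
= euclid(18, 41 % 18) = euclid(18, 5)
= euclid(5, 18 % 5) = euclid(5, 3)
= euclid(3, 5 % 3) = euclid(3, 2)
= euclid(2, 3 % 2) = euclid(2, 1)
= euclid(1, 2 % 1) = euclid(1, 0)
b == 0, return a = 1


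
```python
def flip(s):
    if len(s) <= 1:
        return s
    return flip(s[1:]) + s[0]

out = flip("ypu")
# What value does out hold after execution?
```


flip("ypu")
= flip("pu") + "y"
= flip("u") + "p" + "y"
= "u" + "p" + "y"
= "upy"


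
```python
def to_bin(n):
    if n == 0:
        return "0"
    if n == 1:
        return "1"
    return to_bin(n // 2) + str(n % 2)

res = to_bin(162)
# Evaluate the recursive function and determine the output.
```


to_bin(162)
= to_bin(81) + "0"
= to_bin(40) + "1" + "0"
= to_bin(20) + "0" + "1" + "0"
= to_bin(10) + "0" + "0" + "1" + "0"
= to_bin(5) + "0" + "0" + "0" + "1" + "0"
= to_bin(2) + "1" + "0" + "0" + "0" + "1" + "0"
= to_bin(1) + "0" + "1" + "0" + "0" + "0" + "1" + "0"
= "1" + "0" + "1" + "0" + "0" + "0" + "1" + "0"
= "10100010"


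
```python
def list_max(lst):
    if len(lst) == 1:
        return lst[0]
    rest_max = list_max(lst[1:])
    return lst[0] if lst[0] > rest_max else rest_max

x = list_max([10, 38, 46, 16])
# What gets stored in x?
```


list_max([10, 38, 46, 16])
= compare 10 with list_max([38, 46, 16])
= compare 38 with list_max([46, 16])
= compare 46 with list_max([16])
Base: list_max([16]) = 16
compare 46 with 16: max = 46
compare 38 with 46: max = 46
compare 10 with 46: max = 46
= 46


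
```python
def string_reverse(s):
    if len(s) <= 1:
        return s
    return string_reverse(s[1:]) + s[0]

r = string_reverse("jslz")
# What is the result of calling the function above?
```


string_reverse("jslz")
= string_reverse("slz") + "j"
= string_reverse("lz") + "s" + "j"
= string_reverse("z") + "l" + "s" + "j"
= "z" + "l" + "s" + "j"
= "zlsj"


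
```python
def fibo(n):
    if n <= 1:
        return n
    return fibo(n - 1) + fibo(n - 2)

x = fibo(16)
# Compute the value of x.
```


fibo(16)
= fibo(15) + fibo(14)
= (fibo(14) + fibo(13)) + fibo(14)
Computing bottom-up: fibo(0)=0, fibo(1)=1, fibo(2)=1, fibo(3)=2, fibo(4)=3, fibo(5)=5, fibo(6)=8, fibo(7)=13, fibo(8)=21, fibo(9)=34, fibo(10)=55, fibo(11)=89, fibo(12)=144, fibo(13)=233, fibo(14)=377, fibo(15)=610, fibo(16)=987
= 987


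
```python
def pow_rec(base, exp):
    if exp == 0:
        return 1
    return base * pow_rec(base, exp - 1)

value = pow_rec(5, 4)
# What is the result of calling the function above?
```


pow_rec(5, 4)
= 5 * pow_rec(5, 3)
= 5 * 5 * pow_rec(5, 2)
= 5 * 5 * 5 * pow_rec(5, 1)
= 5 * 5 * 5 * 5 * pow_rec(5, 0)
= 5 * 5 * 5 * 5 * 1
= 625


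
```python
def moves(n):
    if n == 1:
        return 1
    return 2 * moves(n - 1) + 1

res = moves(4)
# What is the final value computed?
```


moves(4)
= 2 * moves(3) + 1
= 2 * (2 * moves(2) + 1) + 1
= 2 * (2 * (2 * moves(1) + 1) + 1) + 1
Now compute bottom-up:
moves(1) = 1
moves(2) = 2 * 1 + 1 = 3
moves(3) = 2 * 3 + 1 = 7
moves(4) = 2 * 7 + 1 = 15
= 15


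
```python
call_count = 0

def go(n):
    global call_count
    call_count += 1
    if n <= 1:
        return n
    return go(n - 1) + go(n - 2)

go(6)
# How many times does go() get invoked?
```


go(6) calls go(5) and go(4); each non-base call branches into two more.
Let C(k) = total number of calls made by go(k), including the call to go(k) itself.
Base cases: C(0) = 1, C(1) = 1
Recurrence: C(k) = 1 + C(k-1) + C(k-2)
  C(2) = 1 + C(1) + C(0) = 1 + 1 + 1 = 3
  C(3) = 1 + C(2) + C(1) = 1 + 3 + 1 = 5
  C(4) = 1 + C(3) + C(2) = 1 + 5 + 3 = 9
  C(5) = 1 + C(4) + C(3) = 1 + 9 + 5 = 15
  C(6) = 1 + C(5) + C(4) = 1 + 15 + 9 = 25
Total calls = C(6) = 25


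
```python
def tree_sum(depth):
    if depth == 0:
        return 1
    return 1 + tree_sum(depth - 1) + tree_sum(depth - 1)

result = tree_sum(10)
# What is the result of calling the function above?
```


tree_sum(10)
= 1 + tree_sum(9) + tree_sum(9)
= 1 + 2 * tree_sum(9)
tree_sum(k) = 2^(k+1) - 1
tree_sum(0) = 1
tree_sum(1) = 3
tree_sum(2) = 7
tree_sum(3) = 15
tree_sum(4) = 31
tree_sum(10) = 2^11 - 1 = 2047


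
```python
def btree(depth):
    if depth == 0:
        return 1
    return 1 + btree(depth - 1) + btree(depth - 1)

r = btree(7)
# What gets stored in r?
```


btree(7)
= 1 + btree(6) + btree(6)
= 1 + 2 * btree(6)
btree(k) = 2^(k+1) - 1
btree(0) = 1
btree(1) = 3
btree(2) = 7
btree(3) = 15
btree(4) = 31
btree(7) = 2^8 - 1 = 255


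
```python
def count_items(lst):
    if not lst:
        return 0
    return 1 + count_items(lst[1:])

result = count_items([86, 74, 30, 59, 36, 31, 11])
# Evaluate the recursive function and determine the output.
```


count_items([86, 74, 30, 59, 36, 31, 11])
= 1 + count_items([74, 30, 59, 36, 31, 11])
= 1 + 1 + count_items([30, 59, 36, 31, 11])
= 1 + 1 + 1 + count_items([59, 36, 31, 11])
= 1 + 1 + 1 + 1 + count_items([36, 31, 11])
= 1 + 1 + 1 + 1 + 1 + count_items([31, 11])
= 1 + 1 + 1 + 1 + 1 + 1 + count_items([11])
= 1 + 1 + 1 + 1 + 1 + 1 + 1 + count_items([])
= 1 + 1 + 1 + 1 + 1 + 1 + 1 + 0
= 7


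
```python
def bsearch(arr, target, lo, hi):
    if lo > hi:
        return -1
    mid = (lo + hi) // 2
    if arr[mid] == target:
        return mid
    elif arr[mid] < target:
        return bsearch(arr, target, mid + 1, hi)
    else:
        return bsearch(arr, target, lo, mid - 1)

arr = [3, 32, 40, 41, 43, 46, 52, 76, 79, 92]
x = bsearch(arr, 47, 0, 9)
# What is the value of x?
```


bsearch(arr, 47, 0, 9)
lo=0, hi=9, mid=4, arr[mid]=43
43 < 47, search right half
lo=5, hi=9, mid=7, arr[mid]=76
76 > 47, search left half
lo=5, hi=6, mid=5, arr[mid]=46
46 < 47, search right half
lo=6, hi=6, mid=6, arr[mid]=52
52 > 47, search left half
lo > hi, target not found, return -1
= -1


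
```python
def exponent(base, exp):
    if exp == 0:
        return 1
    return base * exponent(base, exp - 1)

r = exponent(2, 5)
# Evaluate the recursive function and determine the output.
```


exponent(2, 5)
= 2 * exponent(2, 4)
= 2 * 2 * exponent(2, 3)
= 2 * 2 * 2 * exponent(2, 2)
= 2 * 2 * 2 * 2 * exponent(2, 1)
= 2 * 2 * 2 * 2 * 2 * exponent(2, 0)
= 2 * 2 * 2 * 2 * 2 * 1
= 32


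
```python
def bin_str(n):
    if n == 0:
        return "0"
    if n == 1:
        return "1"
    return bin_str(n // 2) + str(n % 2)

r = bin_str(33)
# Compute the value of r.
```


bin_str(33)
= bin_str(16) + "1"
= bin_str(8) + "0" + "1"
= bin_str(4) + "0" + "0" + "1"
= bin_str(2) + "0" + "0" + "0" + "1"
= bin_str(1) + "0" + "0" + "0" + "0" + "1"
= "1" + "0" + "0" + "0" + "0" + "1"
= "100001"


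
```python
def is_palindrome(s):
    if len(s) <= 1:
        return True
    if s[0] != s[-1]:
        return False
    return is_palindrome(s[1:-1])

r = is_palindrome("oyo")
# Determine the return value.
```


is_palindrome("oyo")
"oyo": s[0]='o' == s[-1]='o' -> is_palindrome("y")
"y": len <= 1 -> True
= True


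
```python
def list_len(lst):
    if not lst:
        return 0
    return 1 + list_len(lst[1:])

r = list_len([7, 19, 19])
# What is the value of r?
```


list_len([7, 19, 19])
= 1 + list_len([19, 19])
= 1 + 1 + list_len([19])
= 1 + 1 + 1 + list_len([])
= 1 + 1 + 1 + 0
= 3


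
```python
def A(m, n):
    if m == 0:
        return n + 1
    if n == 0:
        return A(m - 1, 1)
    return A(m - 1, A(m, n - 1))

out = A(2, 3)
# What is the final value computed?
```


A(2, 3)
= A(1, A(2, 2))
First compute A(2, 2) = 7
= A(1, 7)
= 9


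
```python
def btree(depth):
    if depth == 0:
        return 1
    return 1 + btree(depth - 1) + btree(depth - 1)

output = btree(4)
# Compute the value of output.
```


btree(4)
= 1 + btree(3) + btree(3)
= 1 + 2 * btree(3)
btree(k) = 2^(k+1) - 1
btree(0) = 1
btree(1) = 3
btree(2) = 7
btree(3) = 15
btree(4) = 31
btree(4) = 2^5 - 1 = 31


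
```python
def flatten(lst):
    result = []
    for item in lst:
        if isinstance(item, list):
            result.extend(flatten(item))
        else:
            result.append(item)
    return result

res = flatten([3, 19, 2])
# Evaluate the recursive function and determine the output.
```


flatten([3, 19, 2])
Processing each element:
  3 is not a list -> append 3
  19 is not a list -> append 19
  2 is not a list -> append 2
= [3, 19, 2]


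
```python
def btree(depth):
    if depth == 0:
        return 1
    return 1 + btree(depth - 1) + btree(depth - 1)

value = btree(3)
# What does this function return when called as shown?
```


btree(3)
= 1 + btree(2) + btree(2)
= 1 + 2 * btree(2)
btree(k) = 2^(k+1) - 1
btree(0) = 1
btree(1) = 3
btree(2) = 7
btree(3) = 15
btree(3) = 2^4 - 1 = 15


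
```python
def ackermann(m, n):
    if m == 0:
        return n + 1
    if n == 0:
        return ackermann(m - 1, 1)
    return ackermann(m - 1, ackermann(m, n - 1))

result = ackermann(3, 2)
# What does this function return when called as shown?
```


ackermann(3, 2)
= ackermann(2, ackermann(3, 1))
First compute ackermann(3, 1) = 13
= ackermann(2, 13)
= 29


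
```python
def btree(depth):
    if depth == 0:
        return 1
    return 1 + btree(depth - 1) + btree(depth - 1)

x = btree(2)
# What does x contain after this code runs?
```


btree(2)
= 1 + btree(1) + btree(1)
= 1 + 2 * btree(1)
btree(k) = 2^(k+1) - 1
btree(0) = 1
btree(1) = 3
btree(2) = 7
btree(2) = 2^3 - 1 = 7


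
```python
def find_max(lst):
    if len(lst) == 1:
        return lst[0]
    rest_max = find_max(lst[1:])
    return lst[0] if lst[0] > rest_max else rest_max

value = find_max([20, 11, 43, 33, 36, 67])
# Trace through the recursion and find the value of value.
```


find_max([20, 11, 43, 33, 36, 67])
= compare 20 with find_max([11, 43, 33, 36, 67])
= compare 11 with find_max([43, 33, 36, 67])
= compare 43 with find_max([33, 36, 67])
= compare 33 with find_max([36, 67])
= compare 36 with find_max([67])
Base: find_max([67]) = 67
compare 36 with 67: max = 67
compare 33 with 67: max = 67
compare 43 with 67: max = 67
compare 11 with 67: max = 67
compare 20 with 67: max = 67
= 67


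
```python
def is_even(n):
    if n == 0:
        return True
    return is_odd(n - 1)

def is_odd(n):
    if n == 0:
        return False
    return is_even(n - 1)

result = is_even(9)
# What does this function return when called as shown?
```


is_even(9)
= is_odd(8)
= is_even(7)
= is_odd(6)
= is_even(5)
= is_odd(4)
= is_even(3)
= is_odd(2)
= is_even(1)
= is_odd(0)
n == 0: return False
= False


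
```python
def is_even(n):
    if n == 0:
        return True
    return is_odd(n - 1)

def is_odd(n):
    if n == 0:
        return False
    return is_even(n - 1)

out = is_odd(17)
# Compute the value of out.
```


is_odd(17)
= is_even(16)
= is_odd(15)
= is_even(14)
= is_odd(13)
= is_even(12)
= is_odd(11)
= is_even(10)
= is_odd(9)
= is_even(8)
= is_odd(7)
= is_even(6)
= is_odd(5)
= is_even(4)
= is_odd(3)
= is_even(2)
= is_odd(1)
= is_even(0)
n == 0: return True
= True


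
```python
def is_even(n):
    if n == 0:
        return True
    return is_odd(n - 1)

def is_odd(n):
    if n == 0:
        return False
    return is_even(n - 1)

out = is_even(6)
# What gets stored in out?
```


is_even(6)
= is_odd(5)
= is_even(4)
= is_odd(3)
= is_even(2)
= is_odd(1)
= is_even(0)
n == 0: return True
= True


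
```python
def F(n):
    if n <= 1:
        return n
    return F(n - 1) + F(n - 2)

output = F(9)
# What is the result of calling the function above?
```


F(9)
= F(8) + F(7)
= (F(7) + F(6)) + F(7)
Computing bottom-up: F(0)=0, F(1)=1, F(2)=1, F(3)=2, F(4)=3, F(5)=5, F(6)=8, F(7)=13, F(8)=21, F(9)=34
= 34


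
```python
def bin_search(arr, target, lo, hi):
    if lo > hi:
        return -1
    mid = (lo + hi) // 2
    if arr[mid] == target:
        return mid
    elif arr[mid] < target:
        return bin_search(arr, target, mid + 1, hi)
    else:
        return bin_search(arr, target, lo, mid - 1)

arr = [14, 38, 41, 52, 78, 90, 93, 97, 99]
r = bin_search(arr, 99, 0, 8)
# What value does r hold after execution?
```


bin_search(arr, 99, 0, 8)
lo=0, hi=8, mid=4, arr[mid]=78
78 < 99, search right half
lo=5, hi=8, mid=6, arr[mid]=93
93 < 99, search right half
lo=7, hi=8, mid=7, arr[mid]=97
97 < 99, search right half
lo=8, hi=8, mid=8, arr[mid]=99
arr[8] == 99, found at index 8
= 8


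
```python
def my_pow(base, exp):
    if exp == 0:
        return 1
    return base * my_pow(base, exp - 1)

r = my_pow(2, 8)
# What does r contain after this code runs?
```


my_pow(2, 8)
= 2 * my_pow(2, 7)
= 2 * 2 * my_pow(2, 6)
= 2 * 2 * 2 * my_pow(2, 5)
= 2 * 2 * 2 * 2 * my_pow(2, 4)
= 2 * 2 * 2 * 2 * 2 * my_pow(2, 3)
= 2 * 2 * 2 * 2 * 2 * 2 * my_pow(2, 2)
= 2 * 2 * 2 * 2 * 2 * 2 * 2 * my_pow(2, 1)
= 2 * 2 * 2 * 2 * 2 * 2 * 2 * 2 * my_pow(2, 0)
= 2 * 2 * 2 * 2 * 2 * 2 * 2 * 2 * 1
= 256


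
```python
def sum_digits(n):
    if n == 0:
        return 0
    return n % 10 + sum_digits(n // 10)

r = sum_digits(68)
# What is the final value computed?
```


sum_digits(68)
= 8 + sum_digits(6)
= 8 + 6 + sum_digits(0)
= 8 + 6 + 0
= 14


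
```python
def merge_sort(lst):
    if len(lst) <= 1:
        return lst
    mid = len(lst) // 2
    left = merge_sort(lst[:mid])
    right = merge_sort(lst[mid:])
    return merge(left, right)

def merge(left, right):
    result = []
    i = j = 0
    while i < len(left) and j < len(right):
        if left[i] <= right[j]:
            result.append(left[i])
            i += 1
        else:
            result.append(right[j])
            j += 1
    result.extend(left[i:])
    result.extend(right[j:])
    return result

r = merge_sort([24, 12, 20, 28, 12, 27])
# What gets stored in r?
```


merge_sort([24, 12, 20, 28, 12, 27])
Split into [24, 12, 20] and [28, 12, 27]
Left sorted: [12, 20, 24]
Right sorted: [12, 27, 28]
Merge [12, 20, 24] and [12, 27, 28]
= [12, 12, 20, 24, 27, 28]


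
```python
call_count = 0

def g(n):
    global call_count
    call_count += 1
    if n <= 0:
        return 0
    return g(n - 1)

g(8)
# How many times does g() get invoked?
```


g(8) calls g(7) calls ... calls g(0)
Total calls: 8 + 1 (for base case) = 9


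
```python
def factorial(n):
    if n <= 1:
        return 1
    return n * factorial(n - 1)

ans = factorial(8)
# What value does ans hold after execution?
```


factorial(8)
= 8 * factorial(7)
= 8 * 7 * factorial(6)
= 8 * 7 * 6 * factorial(5)
= 8 * 7 * 6 * 5 * factorial(4)
= 8 * 7 * 6 * 5 * 4 * factorial(3)
= 8 * 7 * 6 * 5 * 4 * 3 * factorial(2)
= 8 * 7 * 6 * 5 * 4 * 3 * 2 * factorial(1)
= 8 * 7 * 6 * 5 * 4 * 3 * 2 * 1
= 40320


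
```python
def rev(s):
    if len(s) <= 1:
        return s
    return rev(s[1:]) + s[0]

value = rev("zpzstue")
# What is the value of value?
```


rev("zpzstue")
= rev("pzstue") + "z"
= rev("zstue") + "p" + "z"
= rev("stue") + "z" + "p" + "z"
= rev("tue") + "s" + "z" + "p" + "z"
= rev("ue") + "t" + "s" + "z" + "p" + "z"
= rev("e") + "u" + "t" + "s" + "z" + "p" + "z"
= "e" + "u" + "t" + "s" + "z" + "p" + "z"
= "eutszpz"


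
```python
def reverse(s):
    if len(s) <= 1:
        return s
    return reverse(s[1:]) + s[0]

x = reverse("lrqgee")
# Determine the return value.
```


reverse("lrqgee")
= reverse("rqgee") + "l"
= reverse("qgee") + "r" + "l"
= reverse("gee") + "q" + "r" + "l"
= reverse("ee") + "g" + "q" + "r" + "l"
= reverse("e") + "e" + "g" + "q" + "r" + "l"
= "e" + "e" + "g" + "q" + "r" + "l"
= "eegqrl"


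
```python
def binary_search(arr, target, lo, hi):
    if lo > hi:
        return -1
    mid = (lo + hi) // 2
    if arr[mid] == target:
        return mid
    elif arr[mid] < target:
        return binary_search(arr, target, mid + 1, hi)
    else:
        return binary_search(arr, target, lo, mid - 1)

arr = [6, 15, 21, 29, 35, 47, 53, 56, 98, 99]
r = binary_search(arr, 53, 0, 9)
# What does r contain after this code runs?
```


binary_search(arr, 53, 0, 9)
lo=0, hi=9, mid=4, arr[mid]=35
35 < 53, search right half
lo=5, hi=9, mid=7, arr[mid]=56
56 > 53, search left half
lo=5, hi=6, mid=5, arr[mid]=47
47 < 53, search right half
lo=6, hi=6, mid=6, arr[mid]=53
arr[6] == 53, found at index 6
= 6


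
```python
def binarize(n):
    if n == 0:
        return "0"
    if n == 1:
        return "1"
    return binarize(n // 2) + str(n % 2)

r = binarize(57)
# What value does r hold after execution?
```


binarize(57)
= binarize(28) + "1"
= binarize(14) + "0" + "1"
= binarize(7) + "0" + "0" + "1"
= binarize(3) + "1" + "0" + "0" + "1"
= binarize(1) + "1" + "1" + "0" + "0" + "1"
= "1" + "1" + "1" + "0" + "0" + "1"
= "111001"


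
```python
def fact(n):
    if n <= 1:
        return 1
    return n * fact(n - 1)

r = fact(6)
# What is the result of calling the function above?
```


fact(6)
= 6 * fact(5)
= 6 * 5 * fact(4)
= 6 * 5 * 4 * fact(3)
= 6 * 5 * 4 * 3 * fact(2)
= 6 * 5 * 4 * 3 * 2 * fact(1)
= 6 * 5 * 4 * 3 * 2 * 1
= 720


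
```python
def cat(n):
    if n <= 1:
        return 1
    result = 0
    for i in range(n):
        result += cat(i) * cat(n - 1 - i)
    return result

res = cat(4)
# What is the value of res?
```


cat(4)
= sum of cat(i) * cat(4-1-i) for i in 0..3
First compute sub-values bottom-up:
  cat(0) = 1, cat(1) = 1
  cat(2) = 1*1 + 1*1 = 2
  cat(3) = 1*2 + 1*1 + 2*1 = 5
Now cat(4):
  cat(0)*cat(3) = 1*5 = 5
  cat(1)*cat(2) = 1*2 = 2
  cat(2)*cat(1) = 2*1 = 2
  cat(3)*cat(0) = 5*1 = 5
= 5 + 2 + 2 + 5
= 14


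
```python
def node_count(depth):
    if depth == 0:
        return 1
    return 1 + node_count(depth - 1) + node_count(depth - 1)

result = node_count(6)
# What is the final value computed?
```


node_count(6)
= 1 + node_count(5) + node_count(5)
= 1 + 2 * node_count(5)
node_count(k) = 2^(k+1) - 1
node_count(0) = 1
node_count(1) = 3
node_count(2) = 7
node_count(3) = 15
node_count(4) = 31
node_count(6) = 2^7 - 1 = 127


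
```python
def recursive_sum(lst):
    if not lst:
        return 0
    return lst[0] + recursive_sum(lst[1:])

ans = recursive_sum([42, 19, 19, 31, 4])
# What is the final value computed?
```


recursive_sum([42, 19, 19, 31, 4])
= 42 + recursive_sum([19, 19, 31, 4])
= 42 + 19 + recursive_sum([19, 31, 4])
= 42 + 19 + 19 + recursive_sum([31, 4])
= 42 + 19 + 19 + 31 + recursive_sum([4])
= 42 + 19 + 19 + 31 + 4 + recursive_sum([])
= 42 + 19 + 19 + 31 + 4 + 0
= 115


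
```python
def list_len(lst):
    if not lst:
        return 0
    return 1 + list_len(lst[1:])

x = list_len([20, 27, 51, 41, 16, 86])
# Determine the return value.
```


list_len([20, 27, 51, 41, 16, 86])
= 1 + list_len([27, 51, 41, 16, 86])
= 1 + 1 + list_len([51, 41, 16, 86])
= 1 + 1 + 1 + list_len([41, 16, 86])
= 1 + 1 + 1 + 1 + list_len([16, 86])
= 1 + 1 + 1 + 1 + 1 + list_len([86])
= 1 + 1 + 1 + 1 + 1 + 1 + list_len([])
= 1 + 1 + 1 + 1 + 1 + 1 + 0
= 6


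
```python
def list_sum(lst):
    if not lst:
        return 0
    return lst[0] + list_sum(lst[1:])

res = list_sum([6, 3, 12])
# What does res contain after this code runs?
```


list_sum([6, 3, 12])
= 6 + list_sum([3, 12])
= 6 + 3 + list_sum([12])
= 6 + 3 + 12 + list_sum([])
= 6 + 3 + 12 + 0
= 21


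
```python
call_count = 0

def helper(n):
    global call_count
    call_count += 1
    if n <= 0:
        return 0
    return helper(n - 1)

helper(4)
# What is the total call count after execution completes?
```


helper(4) calls helper(3) calls ... calls helper(0)
Total calls: 4 + 1 (for base case) = 5


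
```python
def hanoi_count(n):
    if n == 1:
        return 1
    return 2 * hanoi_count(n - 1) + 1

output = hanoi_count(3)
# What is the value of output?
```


hanoi_count(3)
= 2 * hanoi_count(2) + 1
= 2 * (2 * hanoi_count(1) + 1) + 1
Now compute bottom-up:
hanoi_count(1) = 1
hanoi_count(2) = 2 * 1 + 1 = 3
hanoi_count(3) = 2 * 3 + 1 = 7
= 7


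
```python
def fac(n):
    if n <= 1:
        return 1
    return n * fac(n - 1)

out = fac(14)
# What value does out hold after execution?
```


fac(14)
= 14 * fac(13)
= 14 * 13 * fac(12)
= 14 * 13 * 12 * fac(11)
= 14 * 13 * 12 * 11 * fac(10)
= 14 * 13 * 12 * 11 * 10 * fac(9)
= 14 * 13 * 12 * 11 * 10 * 9 * fac(8)
= 14 * 13 * 12 * 11 * 10 * 9 * 8 * fac(7)
= 14 * 13 * 12 * 11 * 10 * 9 * 8 * 7 * fac(6)
= 14 * 13 * 12 * 11 * 10 * 9 * 8 * 7 * 6 * fac(5)
= 14 * 13 * 12 * 11 * 10 * 9 * 8 * 7 * 6 * 5 * fac(4)
= 14 * 13 * 12 * 11 * 10 * 9 * 8 * 7 * 6 * 5 * 4 * fac(3)
= 14 * 13 * 12 * 11 * 10 * 9 * 8 * 7 * 6 * 5 * 4 * 3 * fac(2)
= 14 * 13 * 12 * 11 * 10 * 9 * 8 * 7 * 6 * 5 * 4 * 3 * 2 * fac(1)
= 14 * 13 * 12 * 11 * 10 * 9 * 8 * 7 * 6 * 5 * 4 * 3 * 2 * 1
= 87178291200


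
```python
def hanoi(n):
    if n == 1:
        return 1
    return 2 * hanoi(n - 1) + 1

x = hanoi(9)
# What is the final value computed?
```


hanoi(9)
= 2 * hanoi(8) + 1
= 2 * (2 * hanoi(7) + 1) + 1
= 2 * (2 * (2 * hanoi(6) + 1) + 1) + 1
= 2 * (2 * (2 * (2 * hanoi(5) + 1) + 1) + 1) + 1
= 2 * (2 * (2 * (2 * (2 * hanoi(4) + 1) + 1) + 1) + 1) + 1
= 2 * (2 * (2 * (2 * (2 * (2 * hanoi(3) + 1) + 1) + 1) + 1) + 1) + 1
= 2 * (2 * (2 * (2 * (2 * (2 * (2 * hanoi(2) + 1) + 1) + 1) + 1) + 1) + 1) + 1
= 2 * (2 * (2 * (2 * (2 * (2 * (2 * (2 * hanoi(1) + 1) + 1) + 1) + 1) + 1) + 1) + 1) + 1
Now compute bottom-up:
hanoi(1) = 1
hanoi(2) = 2 * 1 + 1 = 3
hanoi(3) = 2 * 3 + 1 = 7
hanoi(4) = 2 * 7 + 1 = 15
hanoi(5) = 2 * 15 + 1 = 31
hanoi(6) = 2 * 31 + 1 = 63
hanoi(7) = 2 * 63 + 1 = 127
hanoi(8) = 2 * 127 + 1 = 255
hanoi(9) = 2 * 255 + 1 = 511
= 511


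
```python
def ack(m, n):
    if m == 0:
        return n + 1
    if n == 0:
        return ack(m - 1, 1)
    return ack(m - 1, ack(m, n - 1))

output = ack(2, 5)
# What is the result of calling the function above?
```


ack(2, 5)
= ack(1, ack(2, 4))
First compute ack(2, 4) = 11
= ack(1, 11)
= 13


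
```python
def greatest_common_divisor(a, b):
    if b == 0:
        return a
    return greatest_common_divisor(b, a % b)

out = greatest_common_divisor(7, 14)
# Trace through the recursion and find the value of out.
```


greatest_common_divisor(7, 14)
= greatest_common_divisor(14, 7 % 14) = greatest_common_divisor(14, 7)
= greatest_common_divisor(7, 14 % 7) = greatest_common_divisor(7, 0)
b == 0, return a = 7


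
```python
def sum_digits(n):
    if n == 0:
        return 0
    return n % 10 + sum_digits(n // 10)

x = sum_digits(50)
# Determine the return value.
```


sum_digits(50)
= 0 + sum_digits(5)
= 0 + 5 + sum_digits(0)
= 0 + 5 + 0
= 5


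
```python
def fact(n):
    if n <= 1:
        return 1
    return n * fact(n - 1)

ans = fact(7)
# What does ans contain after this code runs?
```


fact(7)
= 7 * fact(6)
= 7 * 6 * fact(5)
= 7 * 6 * 5 * fact(4)
= 7 * 6 * 5 * 4 * fact(3)
= 7 * 6 * 5 * 4 * 3 * fact(2)
= 7 * 6 * 5 * 4 * 3 * 2 * fact(1)
= 7 * 6 * 5 * 4 * 3 * 2 * 1
= 5040


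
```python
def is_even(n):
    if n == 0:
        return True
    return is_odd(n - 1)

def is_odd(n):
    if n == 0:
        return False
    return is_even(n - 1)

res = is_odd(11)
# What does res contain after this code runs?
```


is_odd(11)
= is_even(10)
= is_odd(9)
= is_even(8)
= is_odd(7)
= is_even(6)
= is_odd(5)
= is_even(4)
= is_odd(3)
= is_even(2)
= is_odd(1)
= is_even(0)
n == 0: return True
= True


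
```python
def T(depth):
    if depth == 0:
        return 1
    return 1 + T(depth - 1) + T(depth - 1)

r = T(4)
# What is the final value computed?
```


T(4)
= 1 + T(3) + T(3)
= 1 + 2 * T(3)
T(k) = 2^(k+1) - 1
T(0) = 1
T(1) = 3
T(2) = 7
T(3) = 15
T(4) = 31
T(4) = 2^5 - 1 = 31


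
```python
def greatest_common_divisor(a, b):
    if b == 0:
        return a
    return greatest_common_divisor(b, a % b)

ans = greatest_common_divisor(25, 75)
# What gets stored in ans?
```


greatest_common_divisor(25, 75)
= greatest_common_divisor(75, 25 % 75) = greatest_common_divisor(75, 25)
= greatest_common_divisor(25, 75 % 25) = greatest_common_divisor(25, 0)
b == 0, return a = 25


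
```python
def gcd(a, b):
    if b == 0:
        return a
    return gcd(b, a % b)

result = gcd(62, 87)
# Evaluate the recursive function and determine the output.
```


gcd(62, 87)
= gcd(87, 62 % 87) = gcd(87, 62)
= gcd(62, 87 % 62) = gcd(62, 25)
= gcd(25, 62 % 25) = gcd(25, 12)
= gcd(12, 25 % 12) = gcd(12, 1)
= gcd(1, 12 % 1) = gcd(1, 0)
b == 0, return a = 1


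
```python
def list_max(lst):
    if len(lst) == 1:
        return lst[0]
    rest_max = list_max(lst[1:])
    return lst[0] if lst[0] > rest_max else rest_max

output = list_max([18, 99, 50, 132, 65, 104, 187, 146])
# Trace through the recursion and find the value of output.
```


list_max([18, 99, 50, 132, 65, 104, 187, 146])
= compare 18 with list_max([99, 50, 132, 65, 104, 187, 146])
= compare 99 with list_max([50, 132, 65, 104, 187, 146])
= compare 50 with list_max([132, 65, 104, 187, 146])
= compare 132 with list_max([65, 104, 187, 146])
= compare 65 with list_max([104, 187, 146])
= compare 104 with list_max([187, 146])
= compare 187 with list_max([146])
Base: list_max([146]) = 146
compare 187 with 146: max = 187
compare 104 with 187: max = 187
compare 65 with 187: max = 187
compare 132 with 187: max = 187
compare 50 with 187: max = 187
compare 99 with 187: max = 187
compare 18 with 187: max = 187
= 187


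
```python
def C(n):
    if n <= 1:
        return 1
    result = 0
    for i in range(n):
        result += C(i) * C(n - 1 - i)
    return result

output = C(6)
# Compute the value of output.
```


C(6)
= sum of C(i) * C(6-1-i) for i in 0..5
First compute sub-values bottom-up:
  C(0) = 1, C(1) = 1
  C(2) = 1*1 + 1*1 = 2
  C(3) = 1*2 + 1*1 + 2*1 = 5
  C(4) = 1*5 + 1*2 + 2*1 + 5*1 = 14
  C(5) = 1*14 + 1*5 + 2*2 + 5*1 + 14*1 = 42
Now C(6):
  C(0)*C(5) = 1*42 = 42
  C(1)*C(4) = 1*14 = 14
  C(2)*C(3) = 2*5 = 10
  C(3)*C(2) = 5*2 = 10
  C(4)*C(1) = 14*1 = 14
  C(5)*C(0) = 42*1 = 42
= 42 + 14 + 10 + 10 + 14 + 42
= 132


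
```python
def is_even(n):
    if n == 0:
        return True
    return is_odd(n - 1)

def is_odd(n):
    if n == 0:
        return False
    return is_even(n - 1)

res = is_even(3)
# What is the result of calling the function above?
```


is_even(3)
= is_odd(2)
= is_even(1)
= is_odd(0)
n == 0: return False
= False


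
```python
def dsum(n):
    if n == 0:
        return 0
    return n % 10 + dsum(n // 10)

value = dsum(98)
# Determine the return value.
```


dsum(98)
= 8 + dsum(9)
= 8 + 9 + dsum(0)
= 8 + 9 + 0
= 17


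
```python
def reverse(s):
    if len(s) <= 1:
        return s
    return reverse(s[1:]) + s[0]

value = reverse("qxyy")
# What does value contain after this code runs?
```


reverse("qxyy")
= reverse("xyy") + "q"
= reverse("yy") + "x" + "q"
= reverse("y") + "y" + "x" + "q"
= "y" + "y" + "x" + "q"
= "yyxq"


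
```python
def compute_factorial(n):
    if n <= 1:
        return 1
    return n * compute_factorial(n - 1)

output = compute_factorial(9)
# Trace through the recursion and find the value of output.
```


compute_factorial(9)
= 9 * compute_factorial(8)
= 9 * 8 * compute_factorial(7)
= 9 * 8 * 7 * compute_factorial(6)
= 9 * 8 * 7 * 6 * compute_factorial(5)
= 9 * 8 * 7 * 6 * 5 * compute_factorial(4)
= 9 * 8 * 7 * 6 * 5 * 4 * compute_factorial(3)
= 9 * 8 * 7 * 6 * 5 * 4 * 3 * compute_factorial(2)
= 9 * 8 * 7 * 6 * 5 * 4 * 3 * 2 * compute_factorial(1)
= 9 * 8 * 7 * 6 * 5 * 4 * 3 * 2 * 1
= 362880


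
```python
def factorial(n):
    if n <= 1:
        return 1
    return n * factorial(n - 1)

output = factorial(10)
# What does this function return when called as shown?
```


factorial(10)
= 10 * factorial(9)
= 10 * 9 * factorial(8)
= 10 * 9 * 8 * factorial(7)
= 10 * 9 * 8 * 7 * factorial(6)
= 10 * 9 * 8 * 7 * 6 * factorial(5)
= 10 * 9 * 8 * 7 * 6 * 5 * factorial(4)
= 10 * 9 * 8 * 7 * 6 * 5 * 4 * factorial(3)
= 10 * 9 * 8 * 7 * 6 * 5 * 4 * 3 * factorial(2)
= 10 * 9 * 8 * 7 * 6 * 5 * 4 * 3 * 2 * factorial(1)
= 10 * 9 * 8 * 7 * 6 * 5 * 4 * 3 * 2 * 1
= 3628800


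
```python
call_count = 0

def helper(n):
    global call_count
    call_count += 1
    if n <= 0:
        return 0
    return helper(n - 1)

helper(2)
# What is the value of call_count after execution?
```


helper(2) calls helper(1) calls ... calls helper(0)
Total calls: 2 + 1 (for base case) = 3


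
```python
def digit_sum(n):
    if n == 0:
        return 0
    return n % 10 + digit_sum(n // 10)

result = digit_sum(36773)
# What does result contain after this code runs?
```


digit_sum(36773)
= 3 + digit_sum(3677)
= 3 + 7 + digit_sum(367)
= 3 + 7 + 7 + digit_sum(36)
= 3 + 7 + 7 + 6 + digit_sum(3)
= 3 + 7 + 7 + 6 + 3 + digit_sum(0)
= 3 + 7 + 7 + 6 + 3 + 0
= 26


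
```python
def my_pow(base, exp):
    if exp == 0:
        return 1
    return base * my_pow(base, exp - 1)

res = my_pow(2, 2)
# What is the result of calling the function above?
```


my_pow(2, 2)
= 2 * my_pow(2, 1)
= 2 * 2 * my_pow(2, 0)
= 2 * 2 * 1
= 4


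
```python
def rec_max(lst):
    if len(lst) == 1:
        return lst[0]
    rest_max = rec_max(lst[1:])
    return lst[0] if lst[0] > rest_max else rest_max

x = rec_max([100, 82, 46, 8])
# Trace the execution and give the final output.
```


rec_max([100, 82, 46, 8])
= compare 100 with rec_max([82, 46, 8])
= compare 82 with rec_max([46, 8])
= compare 46 with rec_max([8])
Base: rec_max([8]) = 8
compare 46 with 8: max = 46
compare 82 with 46: max = 82
compare 100 with 82: max = 100
= 100


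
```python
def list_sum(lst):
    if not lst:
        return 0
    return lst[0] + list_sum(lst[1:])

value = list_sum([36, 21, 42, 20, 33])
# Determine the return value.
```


list_sum([36, 21, 42, 20, 33])
= 36 + list_sum([21, 42, 20, 33])
= 36 + 21 + list_sum([42, 20, 33])
= 36 + 21 + 42 + list_sum([20, 33])
= 36 + 21 + 42 + 20 + list_sum([33])
= 36 + 21 + 42 + 20 + 33 + list_sum([])
= 36 + 21 + 42 + 20 + 33 + 0
= 152


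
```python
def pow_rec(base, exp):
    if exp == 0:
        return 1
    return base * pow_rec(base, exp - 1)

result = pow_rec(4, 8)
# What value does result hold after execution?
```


pow_rec(4, 8)
= 4 * pow_rec(4, 7)
= 4 * 4 * pow_rec(4, 6)
= 4 * 4 * 4 * pow_rec(4, 5)
= 4 * 4 * 4 * 4 * pow_rec(4, 4)
= 4 * 4 * 4 * 4 * 4 * pow_rec(4, 3)
= 4 * 4 * 4 * 4 * 4 * 4 * pow_rec(4, 2)
= 4 * 4 * 4 * 4 * 4 * 4 * 4 * pow_rec(4, 1)
= 4 * 4 * 4 * 4 * 4 * 4 * 4 * 4 * pow_rec(4, 0)
= 4 * 4 * 4 * 4 * 4 * 4 * 4 * 4 * 1
= 65536


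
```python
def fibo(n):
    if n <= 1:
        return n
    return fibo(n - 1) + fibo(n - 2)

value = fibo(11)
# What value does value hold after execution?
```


fibo(11)
= fibo(10) + fibo(9)
= (fibo(9) + fibo(8)) + fibo(9)
Computing bottom-up: fibo(0)=0, fibo(1)=1, fibo(2)=1, fibo(3)=2, fibo(4)=3, fibo(5)=5, fibo(6)=8, fibo(7)=13, fibo(8)=21, fibo(9)=34, fibo(10)=55, fibo(11)=89
= 89


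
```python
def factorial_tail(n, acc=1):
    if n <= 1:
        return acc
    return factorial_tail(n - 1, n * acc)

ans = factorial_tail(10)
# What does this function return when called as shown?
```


factorial_tail(10, 1)
= factorial_tail(9, 10 * 1) = factorial_tail(9, 10)
= factorial_tail(8, 9 * 10) = factorial_tail(8, 90)
= factorial_tail(7, 8 * 90) = factorial_tail(7, 720)
= factorial_tail(6, 7 * 720) = factorial_tail(6, 5040)
= factorial_tail(5, 6 * 5040) = factorial_tail(5, 30240)
= factorial_tail(4, 5 * 30240) = factorial_tail(4, 151200)
= factorial_tail(3, 4 * 151200) = factorial_tail(3, 604800)
= factorial_tail(2, 3 * 604800) = factorial_tail(2, 1814400)
= factorial_tail(1, 2 * 1814400) = factorial_tail(1, 3628800)
n <= 1, return acc = 3628800


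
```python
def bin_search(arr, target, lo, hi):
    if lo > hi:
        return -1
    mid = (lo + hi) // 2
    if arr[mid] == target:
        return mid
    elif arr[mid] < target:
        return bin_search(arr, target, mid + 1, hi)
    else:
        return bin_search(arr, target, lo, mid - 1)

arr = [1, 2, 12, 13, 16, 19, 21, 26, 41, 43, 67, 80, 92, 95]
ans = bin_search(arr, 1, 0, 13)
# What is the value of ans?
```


bin_search(arr, 1, 0, 13)
lo=0, hi=13, mid=6, arr[mid]=21
21 > 1, search left half
lo=0, hi=5, mid=2, arr[mid]=12
12 > 1, search left half
lo=0, hi=1, mid=0, arr[mid]=1
arr[0] == 1, found at index 0
= 0


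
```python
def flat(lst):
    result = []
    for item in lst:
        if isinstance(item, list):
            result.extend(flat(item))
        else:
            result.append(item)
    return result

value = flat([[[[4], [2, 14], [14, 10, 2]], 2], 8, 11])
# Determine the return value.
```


flat([[[[4], [2, 14], [14, 10, 2]], 2], 8, 11])
Processing each element:
  [[[4], [2, 14], [14, 10, 2]], 2] is a list -> flat recursively -> [4, 2, 14, 14, 10, 2, 2]
  8 is not a list -> append 8
  11 is not a list -> append 11
= [4, 2, 14, 14, 10, 2, 2, 8, 11]
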